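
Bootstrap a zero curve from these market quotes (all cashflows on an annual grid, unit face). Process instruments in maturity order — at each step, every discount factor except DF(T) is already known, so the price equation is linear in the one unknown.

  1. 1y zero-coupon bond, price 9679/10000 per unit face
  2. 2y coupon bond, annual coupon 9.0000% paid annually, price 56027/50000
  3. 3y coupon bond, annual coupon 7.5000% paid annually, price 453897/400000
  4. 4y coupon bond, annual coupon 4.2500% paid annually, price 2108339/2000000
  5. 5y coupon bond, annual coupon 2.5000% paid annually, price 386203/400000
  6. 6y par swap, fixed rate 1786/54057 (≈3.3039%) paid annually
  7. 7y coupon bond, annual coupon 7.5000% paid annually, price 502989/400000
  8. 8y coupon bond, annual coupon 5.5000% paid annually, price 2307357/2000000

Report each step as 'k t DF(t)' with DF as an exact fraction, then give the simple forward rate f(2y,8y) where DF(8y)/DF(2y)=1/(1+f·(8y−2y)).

step 1 [1y] zero: DF = P = 9679/10000 ≈ 0.967900
step 2 [2y] bond c/1=9/100: DF=(56027/50000 − 9/100·(0.967900))/(1+9/100) = 9481/10000 ≈ 0.948100
step 3 [3y] bond c/1=3/40: DF=(453897/400000 − 3/40·(0.967900+0.948100))/(1+3/40) = 9219/10000 ≈ 0.921900
step 4 [4y] bond c/1=17/400: DF=(2108339/2000000 − 17/400·(0.967900+0.948100+0.921900))/(1+17/400) = 1791/2000 ≈ 0.895500
step 5 [5y] bond c/1=1/40: DF=(386203/400000 − 1/40·(0.967900+0.948100+0.921900+0.895500))/(1+1/40) = 8509/10000 ≈ 0.850900
step 6 [6y] swap r/1=1786/54057: DF=(1 − 1786/54057·(0.967900+0.948100+0.921900+0.895500+0.850900))/(1+1786/54057) = 4107/5000 ≈ 0.821400
step 7 [7y] bond c/1=3/40: DF=(502989/400000 − 3/40·(0.967900+0.948100+0.921900+0.895500+0.850900+0.821400))/(1+3/40) = 3963/5000 ≈ 0.792600
step 8 [8y] bond c/1=11/200: DF=(2307357/2000000 − 11/200·(0.967900+0.948100+0.921900+0.895500+0.850900+0.821400+0.792600))/(1+11/200) = 963/1250 ≈ 0.770400

1 1 9679/10000
2 2 9481/10000
3 3 9219/10000
4 4 1791/2000
5 5 8509/10000
6 6 4107/5000
7 7 3963/5000
8 8 963/1250
f(2y,8y) = ((9481/10000)/(963/1250) − 1)/(6) = 1777/46224 ≈ 3.8443%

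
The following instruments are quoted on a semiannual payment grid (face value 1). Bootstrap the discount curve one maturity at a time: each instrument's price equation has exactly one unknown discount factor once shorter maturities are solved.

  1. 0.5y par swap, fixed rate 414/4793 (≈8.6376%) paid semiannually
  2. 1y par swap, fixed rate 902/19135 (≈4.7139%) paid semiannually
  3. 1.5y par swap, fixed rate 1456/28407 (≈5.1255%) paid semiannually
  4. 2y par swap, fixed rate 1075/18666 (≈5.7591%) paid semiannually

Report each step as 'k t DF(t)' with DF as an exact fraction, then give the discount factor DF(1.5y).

1 1/2 4793/5000
2 1 9549/10000
3 3/2 1159/1250
4 2 357/400
DF(1.5y) = 1159/1250 ≈ 0.927200

step 1 [0.5y] swap r/2=207/4793: DF=(1 − 207/4793·(0))/(1+207/4793) = 4793/5000 ≈ 0.958600
step 2 [1y] swap r/2=451/19135: DF=(1 − 451/19135·(0.958600))/(1+451/19135) = 9549/10000 ≈ 0.954900
step 3 [1.5y] swap r/2=728/28407: DF=(1 − 728/28407·(0.958600+0.954900))/(1+728/28407) = 1159/1250 ≈ 0.927200
step 4 [2y] swap r/2=1075/37332: DF=(1 − 1075/37332·(0.958600+0.954900+0.927200))/(1+1075/37332) = 357/400 ≈ 0.892500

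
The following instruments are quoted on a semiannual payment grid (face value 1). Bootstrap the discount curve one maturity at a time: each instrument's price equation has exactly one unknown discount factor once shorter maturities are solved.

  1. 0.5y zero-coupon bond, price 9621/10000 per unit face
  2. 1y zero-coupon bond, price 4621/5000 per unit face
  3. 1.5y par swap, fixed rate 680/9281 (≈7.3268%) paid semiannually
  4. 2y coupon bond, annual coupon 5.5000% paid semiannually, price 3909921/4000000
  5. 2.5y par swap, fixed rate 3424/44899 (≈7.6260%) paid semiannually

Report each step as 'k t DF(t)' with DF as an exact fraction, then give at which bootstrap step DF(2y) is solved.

1 1/2 9621/10000
2 1 4621/5000
3 3/2 449/500
4 2 548/625
5 5/2 518/625
DF(2y) is solved at step 4

step 1 [0.5y] zero: DF = P = 9621/10000 ≈ 0.962100
step 2 [1y] zero: DF = P = 4621/5000 ≈ 0.924200
step 3 [1.5y] swap r/2=340/9281: DF=(1 − 340/9281·(0.962100+0.924200))/(1+340/9281) = 449/500 ≈ 0.898000
step 4 [2y] bond c/2=11/400: DF=(3909921/4000000 − 11/400·(0.962100+0.924200+0.898000))/(1+11/400) = 548/625 ≈ 0.876800
step 5 [2.5y] swap r/2=1712/44899: DF=(1 − 1712/44899·(0.962100+0.924200+0.898000+0.876800))/(1+1712/44899) = 518/625 ≈ 0.828800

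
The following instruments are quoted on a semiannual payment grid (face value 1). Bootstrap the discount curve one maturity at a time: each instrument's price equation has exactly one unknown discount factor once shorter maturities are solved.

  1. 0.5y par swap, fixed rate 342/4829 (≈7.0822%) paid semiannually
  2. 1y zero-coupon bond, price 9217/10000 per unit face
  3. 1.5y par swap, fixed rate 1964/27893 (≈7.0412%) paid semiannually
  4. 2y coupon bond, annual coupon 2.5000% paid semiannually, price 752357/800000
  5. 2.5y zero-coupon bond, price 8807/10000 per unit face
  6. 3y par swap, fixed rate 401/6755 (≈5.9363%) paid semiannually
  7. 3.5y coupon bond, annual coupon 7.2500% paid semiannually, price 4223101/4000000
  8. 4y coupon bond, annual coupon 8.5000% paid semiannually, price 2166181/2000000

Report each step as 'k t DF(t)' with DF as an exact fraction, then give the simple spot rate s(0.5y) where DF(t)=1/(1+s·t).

1 1/2 4829/5000
2 1 9217/10000
3 3/2 4509/5000
4 2 559/625
5 5/2 8807/10000
6 3 2099/2500
7 7/2 4149/5000
8 4 981/1250
s(0.5y) = (1/(4829/5000) − 1)/(1/2) = 342/4829 ≈ 7.0822%

step 1 [0.5y] swap r/2=171/4829: DF=(1 − 171/4829·(0))/(1+171/4829) = 4829/5000 ≈ 0.965800
step 2 [1y] zero: DF = P = 9217/10000 ≈ 0.921700
step 3 [1.5y] swap r/2=982/27893: DF=(1 − 982/27893·(0.965800+0.921700))/(1+982/27893) = 4509/5000 ≈ 0.901800
step 4 [2y] bond c/2=1/80: DF=(752357/800000 − 1/80·(0.965800+0.921700+0.901800))/(1+1/80) = 559/625 ≈ 0.894400
step 5 [2.5y] zero: DF = P = 8807/10000 ≈ 0.880700
step 6 [3y] swap r/2=401/13510: DF=(1 − 401/13510·(0.965800+0.921700+0.901800+0.894400+0.880700))/(1+401/13510) = 2099/2500 ≈ 0.839600
step 7 [3.5y] bond c/2=29/800: DF=(4223101/4000000 − 29/800·(0.965800+0.921700+0.901800+0.894400+0.880700+0.839600))/(1+29/800) = 4149/5000 ≈ 0.829800
step 8 [4y] bond c/2=17/400: DF=(2166181/2000000 − 17/400·(0.965800+0.921700+0.901800+0.894400+0.880700+0.839600+0.829800))/(1+17/400) = 981/1250 ≈ 0.784800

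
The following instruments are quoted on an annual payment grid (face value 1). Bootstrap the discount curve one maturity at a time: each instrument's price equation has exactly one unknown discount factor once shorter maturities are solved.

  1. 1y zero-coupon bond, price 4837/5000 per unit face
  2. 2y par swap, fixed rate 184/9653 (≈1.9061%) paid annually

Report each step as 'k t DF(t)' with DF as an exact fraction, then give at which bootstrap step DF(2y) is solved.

1 1 4837/5000
2 2 602/625
DF(2y) is solved at step 2

step 1 [1y] zero: DF = P = 4837/5000 ≈ 0.967400
step 2 [2y] swap r/1=184/9653: DF=(1 − 184/9653·(0.967400))/(1+184/9653) = 602/625 ≈ 0.963200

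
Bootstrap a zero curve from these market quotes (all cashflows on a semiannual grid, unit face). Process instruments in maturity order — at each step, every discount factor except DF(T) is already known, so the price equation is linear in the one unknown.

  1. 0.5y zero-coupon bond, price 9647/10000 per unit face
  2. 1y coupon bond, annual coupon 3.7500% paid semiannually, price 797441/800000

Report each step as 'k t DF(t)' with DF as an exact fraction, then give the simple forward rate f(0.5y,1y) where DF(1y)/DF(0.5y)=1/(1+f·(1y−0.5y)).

step 1 [0.5y] zero: DF = P = 9647/10000 ≈ 0.964700
step 2 [1y] bond c/2=3/160: DF=(797441/800000 − 3/160·(0.964700))/(1+3/160) = 9607/10000 ≈ 0.960700

1 1/2 9647/10000
2 1 9607/10000
f(0.5y,1y) = ((9647/10000)/(9607/10000) − 1)/(1/2) = 80/9607 ≈ 0.8327%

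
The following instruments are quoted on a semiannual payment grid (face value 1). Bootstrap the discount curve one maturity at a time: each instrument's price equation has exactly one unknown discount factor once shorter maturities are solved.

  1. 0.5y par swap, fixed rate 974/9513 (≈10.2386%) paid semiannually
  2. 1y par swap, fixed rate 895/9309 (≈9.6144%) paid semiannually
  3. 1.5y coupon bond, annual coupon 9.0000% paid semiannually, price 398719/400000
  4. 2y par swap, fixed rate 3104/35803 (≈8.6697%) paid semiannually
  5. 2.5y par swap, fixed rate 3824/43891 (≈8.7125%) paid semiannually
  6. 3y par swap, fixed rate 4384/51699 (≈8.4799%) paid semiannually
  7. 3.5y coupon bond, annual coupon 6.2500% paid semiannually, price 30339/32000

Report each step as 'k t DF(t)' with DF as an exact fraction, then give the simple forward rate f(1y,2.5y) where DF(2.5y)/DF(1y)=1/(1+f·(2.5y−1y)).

1 1/2 9513/10000
2 1 1821/2000
3 3/2 8737/10000
4 2 528/625
5 5/2 1011/1250
6 3 488/625
7 7/2 7627/10000
f(1y,2.5y) = ((1821/2000)/(1011/1250) − 1)/(3/2) = 113/1348 ≈ 8.3828%

step 1 [0.5y] swap r/2=487/9513: DF=(1 − 487/9513·(0))/(1+487/9513) = 9513/10000 ≈ 0.951300
step 2 [1y] swap r/2=895/18618: DF=(1 − 895/18618·(0.951300))/(1+895/18618) = 1821/2000 ≈ 0.910500
step 3 [1.5y] bond c/2=9/200: DF=(398719/400000 − 9/200·(0.951300+0.910500))/(1+9/200) = 8737/10000 ≈ 0.873700
step 4 [2y] swap r/2=1552/35803: DF=(1 − 1552/35803·(0.951300+0.910500+0.873700))/(1+1552/35803) = 528/625 ≈ 0.844800
step 5 [2.5y] swap r/2=1912/43891: DF=(1 − 1912/43891·(0.951300+0.910500+0.873700+0.844800))/(1+1912/43891) = 1011/1250 ≈ 0.808800
step 6 [3y] swap r/2=2192/51699: DF=(1 − 2192/51699·(0.951300+0.910500+0.873700+0.844800+0.808800))/(1+2192/51699) = 488/625 ≈ 0.780800
step 7 [3.5y] bond c/2=1/32: DF=(30339/32000 − 1/32·(0.951300+0.910500+0.873700+0.844800+0.808800+0.780800))/(1+1/32) = 7627/10000 ≈ 0.762700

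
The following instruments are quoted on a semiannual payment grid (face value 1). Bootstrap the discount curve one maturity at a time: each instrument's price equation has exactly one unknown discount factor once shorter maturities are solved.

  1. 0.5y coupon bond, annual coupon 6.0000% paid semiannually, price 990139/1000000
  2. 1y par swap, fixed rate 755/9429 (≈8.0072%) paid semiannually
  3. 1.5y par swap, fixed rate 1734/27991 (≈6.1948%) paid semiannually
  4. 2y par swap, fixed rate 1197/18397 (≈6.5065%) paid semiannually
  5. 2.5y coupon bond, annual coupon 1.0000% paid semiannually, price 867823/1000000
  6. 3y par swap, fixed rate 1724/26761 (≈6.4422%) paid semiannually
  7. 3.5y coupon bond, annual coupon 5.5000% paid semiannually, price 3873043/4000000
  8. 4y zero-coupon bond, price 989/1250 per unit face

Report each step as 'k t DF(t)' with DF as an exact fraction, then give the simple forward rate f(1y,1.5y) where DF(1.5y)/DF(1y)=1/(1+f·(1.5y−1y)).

step 1 [0.5y] bond c/2=3/100: DF=(990139/1000000 − 3/100·(0))/(1+3/100) = 9613/10000 ≈ 0.961300
step 2 [1y] swap r/2=755/18858: DF=(1 − 755/18858·(0.961300))/(1+755/18858) = 1849/2000 ≈ 0.924500
step 3 [1.5y] swap r/2=867/27991: DF=(1 − 867/27991·(0.961300+0.924500))/(1+867/27991) = 9133/10000 ≈ 0.913300
step 4 [2y] swap r/2=1197/36794: DF=(1 − 1197/36794·(0.961300+0.924500+0.913300))/(1+1197/36794) = 8803/10000 ≈ 0.880300
step 5 [2.5y] bond c/2=1/200: DF=(867823/1000000 − 1/200·(0.961300+0.924500+0.913300+0.880300))/(1+1/200) = 2113/2500 ≈ 0.845200
step 6 [3y] swap r/2=862/26761: DF=(1 − 862/26761·(0.961300+0.924500+0.913300+0.880300+0.845200))/(1+862/26761) = 2069/2500 ≈ 0.827600
step 7 [3.5y] bond c/2=11/400: DF=(3873043/4000000 − 11/400·(0.961300+0.924500+0.913300+0.880300+0.845200+0.827600))/(1+11/400) = 7991/10000 ≈ 0.799100
step 8 [4y] zero: DF = P = 989/1250 ≈ 0.791200

1 1/2 9613/10000
2 1 1849/2000
3 3/2 9133/10000
4 2 8803/10000
5 5/2 2113/2500
6 3 2069/2500
7 7/2 7991/10000
8 4 989/1250
f(1y,1.5y) = ((1849/2000)/(9133/10000) − 1)/(1/2) = 224/9133 ≈ 2.4526%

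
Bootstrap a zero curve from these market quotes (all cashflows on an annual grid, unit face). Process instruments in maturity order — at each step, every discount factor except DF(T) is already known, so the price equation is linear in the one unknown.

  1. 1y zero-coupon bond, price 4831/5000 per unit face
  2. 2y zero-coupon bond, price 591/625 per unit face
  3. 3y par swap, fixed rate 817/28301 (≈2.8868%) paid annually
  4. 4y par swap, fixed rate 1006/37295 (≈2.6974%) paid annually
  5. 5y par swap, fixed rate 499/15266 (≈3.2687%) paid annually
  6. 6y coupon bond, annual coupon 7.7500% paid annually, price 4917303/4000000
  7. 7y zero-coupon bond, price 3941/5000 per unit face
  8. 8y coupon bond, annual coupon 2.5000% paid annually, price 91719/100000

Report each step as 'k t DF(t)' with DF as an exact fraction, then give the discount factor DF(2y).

step 1 [1y] zero: DF = P = 4831/5000 ≈ 0.966200
step 2 [2y] zero: DF = P = 591/625 ≈ 0.945600
step 3 [3y] swap r/1=817/28301: DF=(1 − 817/28301·(0.966200+0.945600))/(1+817/28301) = 9183/10000 ≈ 0.918300
step 4 [4y] swap r/1=1006/37295: DF=(1 − 1006/37295·(0.966200+0.945600+0.918300))/(1+1006/37295) = 4497/5000 ≈ 0.899400
step 5 [5y] swap r/1=499/15266: DF=(1 − 499/15266·(0.966200+0.945600+0.918300+0.899400))/(1+499/15266) = 8503/10000 ≈ 0.850300
step 6 [6y] bond c/1=31/400: DF=(4917303/4000000 − 31/400·(0.966200+0.945600+0.918300+0.899400+0.850300))/(1+31/400) = 1623/2000 ≈ 0.811500
step 7 [7y] zero: DF = P = 3941/5000 ≈ 0.788200
step 8 [8y] bond c/1=1/40: DF=(91719/100000 − 1/40·(0.966200+0.945600+0.918300+0.899400+0.850300+0.811500+0.788200))/(1+1/40) = 7441/10000 ≈ 0.744100

1 1 4831/5000
2 2 591/625
3 3 9183/10000
4 4 4497/5000
5 5 8503/10000
6 6 1623/2000
7 7 3941/5000
8 8 7441/10000
DF(2y) = 591/625 ≈ 0.945600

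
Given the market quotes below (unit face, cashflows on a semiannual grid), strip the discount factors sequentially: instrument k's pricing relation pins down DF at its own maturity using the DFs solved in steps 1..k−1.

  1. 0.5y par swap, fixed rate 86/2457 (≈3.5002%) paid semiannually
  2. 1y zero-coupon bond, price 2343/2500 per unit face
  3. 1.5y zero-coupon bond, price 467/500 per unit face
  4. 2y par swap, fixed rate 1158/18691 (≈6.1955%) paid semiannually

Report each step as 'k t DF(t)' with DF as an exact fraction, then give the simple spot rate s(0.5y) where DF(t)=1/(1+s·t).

1 1/2 2457/2500
2 1 2343/2500
3 3/2 467/500
4 2 4421/5000
s(0.5y) = (1/(2457/2500) − 1)/(1/2) = 86/2457 ≈ 3.5002%

step 1 [0.5y] swap r/2=43/2457: DF=(1 − 43/2457·(0))/(1+43/2457) = 2457/2500 ≈ 0.982800
step 2 [1y] zero: DF = P = 2343/2500 ≈ 0.937200
step 3 [1.5y] zero: DF = P = 467/500 ≈ 0.934000
step 4 [2y] swap r/2=579/18691: DF=(1 − 579/18691·(0.982800+0.937200+0.934000))/(1+579/18691) = 4421/5000 ≈ 0.884200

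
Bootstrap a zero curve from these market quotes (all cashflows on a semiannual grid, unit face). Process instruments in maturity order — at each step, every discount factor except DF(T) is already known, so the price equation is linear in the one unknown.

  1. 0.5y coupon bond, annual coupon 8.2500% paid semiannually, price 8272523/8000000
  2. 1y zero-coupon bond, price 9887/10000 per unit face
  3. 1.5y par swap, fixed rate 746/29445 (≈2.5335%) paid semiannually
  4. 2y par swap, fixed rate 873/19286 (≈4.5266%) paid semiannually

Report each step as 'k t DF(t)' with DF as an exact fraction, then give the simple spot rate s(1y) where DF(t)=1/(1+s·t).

1 1/2 9931/10000
2 1 9887/10000
3 3/2 9627/10000
4 2 9127/10000
s(1y) = (1/(9887/10000) − 1)/(1) = 113/9887 ≈ 1.1429%

step 1 [0.5y] bond c/2=33/800: DF=(8272523/8000000 − 33/800·(0))/(1+33/800) = 9931/10000 ≈ 0.993100
step 2 [1y] zero: DF = P = 9887/10000 ≈ 0.988700
step 3 [1.5y] swap r/2=373/29445: DF=(1 − 373/29445·(0.993100+0.988700))/(1+373/29445) = 9627/10000 ≈ 0.962700
step 4 [2y] swap r/2=873/38572: DF=(1 − 873/38572·(0.993100+0.988700+0.962700))/(1+873/38572) = 9127/10000 ≈ 0.912700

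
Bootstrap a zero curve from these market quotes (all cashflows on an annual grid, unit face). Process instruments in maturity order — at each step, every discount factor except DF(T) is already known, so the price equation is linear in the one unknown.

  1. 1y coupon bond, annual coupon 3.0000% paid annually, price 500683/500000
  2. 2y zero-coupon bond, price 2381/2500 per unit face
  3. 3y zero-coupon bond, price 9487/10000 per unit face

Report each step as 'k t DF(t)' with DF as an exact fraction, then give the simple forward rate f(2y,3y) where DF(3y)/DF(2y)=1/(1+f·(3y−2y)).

1 1 4861/5000
2 2 2381/2500
3 3 9487/10000
f(2y,3y) = ((2381/2500)/(9487/10000) − 1)/(1) = 37/9487 ≈ 0.3900%

step 1 [1y] bond c/1=3/100: DF=(500683/500000 − 3/100·(0))/(1+3/100) = 4861/5000 ≈ 0.972200
step 2 [2y] zero: DF = P = 2381/2500 ≈ 0.952400
step 3 [3y] zero: DF = P = 9487/10000 ≈ 0.948700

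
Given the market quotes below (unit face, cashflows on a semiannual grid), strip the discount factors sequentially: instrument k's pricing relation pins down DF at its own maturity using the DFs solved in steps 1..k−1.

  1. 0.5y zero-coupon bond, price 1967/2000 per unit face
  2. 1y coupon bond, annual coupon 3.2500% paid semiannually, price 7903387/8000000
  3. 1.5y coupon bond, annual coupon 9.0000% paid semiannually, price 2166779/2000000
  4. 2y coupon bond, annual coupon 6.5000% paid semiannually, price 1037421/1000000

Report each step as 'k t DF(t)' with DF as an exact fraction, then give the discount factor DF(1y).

step 1 [0.5y] zero: DF = P = 1967/2000 ≈ 0.983500
step 2 [1y] bond c/2=13/800: DF=(7903387/8000000 − 13/800·(0.983500))/(1+13/800) = 2391/2500 ≈ 0.956400
step 3 [1.5y] bond c/2=9/200: DF=(2166779/2000000 − 9/200·(0.983500+0.956400))/(1+9/200) = 2383/2500 ≈ 0.953200
step 4 [2y] bond c/2=13/400: DF=(1037421/1000000 − 13/400·(0.983500+0.956400+0.953200))/(1+13/400) = 9137/10000 ≈ 0.913700

1 1/2 1967/2000
2 1 2391/2500
3 3/2 2383/2500
4 2 9137/10000
DF(1y) = 2391/2500 ≈ 0.956400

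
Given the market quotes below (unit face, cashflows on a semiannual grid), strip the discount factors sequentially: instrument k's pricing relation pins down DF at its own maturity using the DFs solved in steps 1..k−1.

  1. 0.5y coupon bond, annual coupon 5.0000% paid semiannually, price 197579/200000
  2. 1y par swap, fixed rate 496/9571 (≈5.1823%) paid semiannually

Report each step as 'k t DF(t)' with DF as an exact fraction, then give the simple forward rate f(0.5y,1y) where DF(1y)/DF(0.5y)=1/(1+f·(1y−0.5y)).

1 1/2 4819/5000
2 1 594/625
f(0.5y,1y) = ((4819/5000)/(594/625) − 1)/(1/2) = 67/2376 ≈ 2.8199%

step 1 [0.5y] bond c/2=1/40: DF=(197579/200000 − 1/40·(0))/(1+1/40) = 4819/5000 ≈ 0.963800
step 2 [1y] swap r/2=248/9571: DF=(1 − 248/9571·(0.963800))/(1+248/9571) = 594/625 ≈ 0.950400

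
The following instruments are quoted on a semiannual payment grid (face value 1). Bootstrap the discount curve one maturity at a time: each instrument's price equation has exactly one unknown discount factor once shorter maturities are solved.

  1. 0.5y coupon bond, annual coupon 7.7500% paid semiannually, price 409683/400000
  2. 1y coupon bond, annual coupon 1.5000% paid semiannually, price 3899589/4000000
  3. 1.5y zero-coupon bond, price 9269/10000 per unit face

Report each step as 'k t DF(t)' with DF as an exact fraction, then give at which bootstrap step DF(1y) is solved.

1 1/2 493/500
2 1 9603/10000
3 3/2 9269/10000
DF(1y) is solved at step 2

step 1 [0.5y] bond c/2=31/800: DF=(409683/400000 − 31/800·(0))/(1+31/800) = 493/500 ≈ 0.986000
step 2 [1y] bond c/2=3/400: DF=(3899589/4000000 − 3/400·(0.986000))/(1+3/400) = 9603/10000 ≈ 0.960300
step 3 [1.5y] zero: DF = P = 9269/10000 ≈ 0.926900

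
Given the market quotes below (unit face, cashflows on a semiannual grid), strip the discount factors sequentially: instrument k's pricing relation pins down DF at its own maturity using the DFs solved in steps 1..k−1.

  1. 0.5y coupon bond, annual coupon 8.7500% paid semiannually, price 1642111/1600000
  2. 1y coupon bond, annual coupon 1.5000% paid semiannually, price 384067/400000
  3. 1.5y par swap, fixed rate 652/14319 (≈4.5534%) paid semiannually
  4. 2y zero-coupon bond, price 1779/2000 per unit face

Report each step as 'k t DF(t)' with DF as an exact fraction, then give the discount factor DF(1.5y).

1 1/2 9833/10000
2 1 9457/10000
3 3/2 2337/2500
4 2 1779/2000
DF(1.5y) = 2337/2500 ≈ 0.934800

step 1 [0.5y] bond c/2=7/160: DF=(1642111/1600000 − 7/160·(0))/(1+7/160) = 9833/10000 ≈ 0.983300
step 2 [1y] bond c/2=3/400: DF=(384067/400000 − 3/400·(0.983300))/(1+3/400) = 9457/10000 ≈ 0.945700
step 3 [1.5y] swap r/2=326/14319: DF=(1 − 326/14319·(0.983300+0.945700))/(1+326/14319) = 2337/2500 ≈ 0.934800
step 4 [2y] zero: DF = P = 1779/2000 ≈ 0.889500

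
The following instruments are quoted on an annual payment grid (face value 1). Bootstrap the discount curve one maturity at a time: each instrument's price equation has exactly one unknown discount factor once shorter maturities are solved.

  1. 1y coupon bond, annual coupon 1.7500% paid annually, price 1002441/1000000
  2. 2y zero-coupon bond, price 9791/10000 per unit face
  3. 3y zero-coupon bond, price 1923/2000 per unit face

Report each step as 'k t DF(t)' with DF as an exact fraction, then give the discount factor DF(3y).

step 1 [1y] bond c/1=7/400: DF=(1002441/1000000 − 7/400·(0))/(1+7/400) = 2463/2500 ≈ 0.985200
step 2 [2y] zero: DF = P = 9791/10000 ≈ 0.979100
step 3 [3y] zero: DF = P = 1923/2000 ≈ 0.961500

1 1 2463/2500
2 2 9791/10000
3 3 1923/2000
DF(3y) = 1923/2000 ≈ 0.961500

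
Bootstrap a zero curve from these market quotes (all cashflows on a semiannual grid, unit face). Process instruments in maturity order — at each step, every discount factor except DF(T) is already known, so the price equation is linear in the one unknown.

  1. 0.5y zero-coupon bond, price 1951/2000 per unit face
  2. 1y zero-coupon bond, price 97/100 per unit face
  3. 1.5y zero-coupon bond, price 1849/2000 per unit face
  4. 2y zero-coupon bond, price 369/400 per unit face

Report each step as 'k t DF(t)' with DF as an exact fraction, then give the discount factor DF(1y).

1 1/2 1951/2000
2 1 97/100
3 3/2 1849/2000
4 2 369/400
DF(1y) = 97/100 ≈ 0.970000

step 1 [0.5y] zero: DF = P = 1951/2000 ≈ 0.975500
step 2 [1y] zero: DF = P = 97/100 ≈ 0.970000
step 3 [1.5y] zero: DF = P = 1849/2000 ≈ 0.924500
step 4 [2y] zero: DF = P = 369/400 ≈ 0.922500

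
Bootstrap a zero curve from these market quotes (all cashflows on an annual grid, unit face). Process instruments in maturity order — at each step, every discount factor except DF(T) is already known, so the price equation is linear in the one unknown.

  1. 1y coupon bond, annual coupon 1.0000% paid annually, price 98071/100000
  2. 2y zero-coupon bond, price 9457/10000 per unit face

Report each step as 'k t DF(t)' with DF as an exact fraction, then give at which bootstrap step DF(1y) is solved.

step 1 [1y] bond c/1=1/100: DF=(98071/100000 − 1/100·(0))/(1+1/100) = 971/1000 ≈ 0.971000
step 2 [2y] zero: DF = P = 9457/10000 ≈ 0.945700

1 1 971/1000
2 2 9457/10000
DF(1y) is solved at step 1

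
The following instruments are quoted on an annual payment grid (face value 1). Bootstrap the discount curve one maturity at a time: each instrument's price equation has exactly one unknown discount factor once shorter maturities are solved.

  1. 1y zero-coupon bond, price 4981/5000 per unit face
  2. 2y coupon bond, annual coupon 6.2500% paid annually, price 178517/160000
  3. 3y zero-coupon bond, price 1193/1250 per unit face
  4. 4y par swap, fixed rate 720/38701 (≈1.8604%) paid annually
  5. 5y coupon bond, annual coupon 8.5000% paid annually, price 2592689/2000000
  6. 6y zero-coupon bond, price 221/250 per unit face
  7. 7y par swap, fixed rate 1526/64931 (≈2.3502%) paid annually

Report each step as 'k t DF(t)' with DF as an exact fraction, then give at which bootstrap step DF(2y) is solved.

step 1 [1y] zero: DF = P = 4981/5000 ≈ 0.996200
step 2 [2y] bond c/1=1/16: DF=(178517/160000 − 1/16·(0.996200))/(1+1/16) = 1983/2000 ≈ 0.991500
step 3 [3y] zero: DF = P = 1193/1250 ≈ 0.954400
step 4 [4y] swap r/1=720/38701: DF=(1 − 720/38701·(0.996200+0.991500+0.954400))/(1+720/38701) = 116/125 ≈ 0.928000
step 5 [5y] bond c/1=17/200: DF=(2592689/2000000 − 17/200·(0.996200+0.991500+0.954400+0.928000))/(1+17/200) = 2229/2500 ≈ 0.891600
step 6 [6y] zero: DF = P = 221/250 ≈ 0.884000
step 7 [7y] swap r/1=1526/64931: DF=(1 − 1526/64931·(0.996200+0.991500+0.954400+0.928000+0.891600+0.884000))/(1+1526/64931) = 4237/5000 ≈ 0.847400

1 1 4981/5000
2 2 1983/2000
3 3 1193/1250
4 4 116/125
5 5 2229/2500
6 6 221/250
7 7 4237/5000
DF(2y) is solved at step 2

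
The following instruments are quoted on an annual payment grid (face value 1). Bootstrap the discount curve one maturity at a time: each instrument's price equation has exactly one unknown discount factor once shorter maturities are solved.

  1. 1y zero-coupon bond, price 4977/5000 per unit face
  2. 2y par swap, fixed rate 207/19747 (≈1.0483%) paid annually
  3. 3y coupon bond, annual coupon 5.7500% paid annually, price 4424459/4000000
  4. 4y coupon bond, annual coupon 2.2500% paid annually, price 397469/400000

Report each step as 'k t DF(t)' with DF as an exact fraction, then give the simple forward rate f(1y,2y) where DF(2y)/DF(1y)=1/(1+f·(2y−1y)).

step 1 [1y] zero: DF = P = 4977/5000 ≈ 0.995400
step 2 [2y] swap r/1=207/19747: DF=(1 − 207/19747·(0.995400))/(1+207/19747) = 9793/10000 ≈ 0.979300
step 3 [3y] bond c/1=23/400: DF=(4424459/4000000 − 23/400·(0.995400+0.979300))/(1+23/400) = 4693/5000 ≈ 0.938600
step 4 [4y] bond c/1=9/400: DF=(397469/400000 − 9/400·(0.995400+0.979300+0.938600))/(1+9/400) = 9077/10000 ≈ 0.907700

1 1 4977/5000
2 2 9793/10000
3 3 4693/5000
4 4 9077/10000
f(1y,2y) = ((4977/5000)/(9793/10000) − 1)/(1) = 23/1399 ≈ 1.6440%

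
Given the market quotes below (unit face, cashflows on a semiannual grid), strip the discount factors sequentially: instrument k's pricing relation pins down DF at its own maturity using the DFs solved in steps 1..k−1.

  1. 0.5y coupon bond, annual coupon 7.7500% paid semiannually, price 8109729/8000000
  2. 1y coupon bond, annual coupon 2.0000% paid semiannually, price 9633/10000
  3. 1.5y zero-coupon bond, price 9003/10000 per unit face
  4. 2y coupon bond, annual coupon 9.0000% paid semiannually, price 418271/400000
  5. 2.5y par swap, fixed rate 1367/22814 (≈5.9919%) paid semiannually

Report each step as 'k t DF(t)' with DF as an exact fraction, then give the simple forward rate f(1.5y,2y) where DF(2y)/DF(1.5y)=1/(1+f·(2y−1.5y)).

step 1 [0.5y] bond c/2=31/800: DF=(8109729/8000000 − 31/800·(0))/(1+31/800) = 9759/10000 ≈ 0.975900
step 2 [1y] bond c/2=1/100: DF=(9633/10000 − 1/100·(0.975900))/(1+1/100) = 9441/10000 ≈ 0.944100
step 3 [1.5y] zero: DF = P = 9003/10000 ≈ 0.900300
step 4 [2y] bond c/2=9/200: DF=(418271/400000 − 9/200·(0.975900+0.944100+0.900300))/(1+9/200) = 1099/1250 ≈ 0.879200
step 5 [2.5y] swap r/2=1367/45628: DF=(1 − 1367/45628·(0.975900+0.944100+0.900300+0.879200))/(1+1367/45628) = 8633/10000 ≈ 0.863300

1 1/2 9759/10000
2 1 9441/10000
3 3/2 9003/10000
4 2 1099/1250
5 5/2 8633/10000
f(1.5y,2y) = ((9003/10000)/(1099/1250) − 1)/(1/2) = 211/4396 ≈ 4.7998%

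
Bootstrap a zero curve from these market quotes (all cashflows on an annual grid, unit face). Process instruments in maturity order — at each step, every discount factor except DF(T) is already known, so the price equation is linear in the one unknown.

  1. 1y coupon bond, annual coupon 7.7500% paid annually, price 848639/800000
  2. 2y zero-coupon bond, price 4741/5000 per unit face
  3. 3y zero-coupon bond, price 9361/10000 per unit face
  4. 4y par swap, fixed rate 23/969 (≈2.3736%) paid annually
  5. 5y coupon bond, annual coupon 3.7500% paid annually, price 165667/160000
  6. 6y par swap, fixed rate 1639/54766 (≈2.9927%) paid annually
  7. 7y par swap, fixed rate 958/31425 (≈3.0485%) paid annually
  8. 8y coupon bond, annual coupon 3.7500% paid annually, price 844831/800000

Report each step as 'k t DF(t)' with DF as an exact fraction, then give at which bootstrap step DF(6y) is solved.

1 1 1969/2000
2 2 4741/5000
3 3 9361/10000
4 4 9103/10000
5 5 4307/5000
6 6 8361/10000
7 7 2021/2500
8 8 7907/10000
DF(6y) is solved at step 6

step 1 [1y] bond c/1=31/400: DF=(848639/800000 − 31/400·(0))/(1+31/400) = 1969/2000 ≈ 0.984500
step 2 [2y] zero: DF = P = 4741/5000 ≈ 0.948200
step 3 [3y] zero: DF = P = 9361/10000 ≈ 0.936100
step 4 [4y] swap r/1=23/969: DF=(1 − 23/969·(0.984500+0.948200+0.936100))/(1+23/969) = 9103/10000 ≈ 0.910300
step 5 [5y] bond c/1=3/80: DF=(165667/160000 − 3/80·(0.984500+0.948200+0.936100+0.910300))/(1+3/80) = 4307/5000 ≈ 0.861400
step 6 [6y] swap r/1=1639/54766: DF=(1 − 1639/54766·(0.984500+0.948200+0.936100+0.910300+0.861400))/(1+1639/54766) = 8361/10000 ≈ 0.836100
step 7 [7y] swap r/1=958/31425: DF=(1 − 958/31425·(0.984500+0.948200+0.936100+0.910300+0.861400+0.836100))/(1+958/31425) = 2021/2500 ≈ 0.808400
step 8 [8y] bond c/1=3/80: DF=(844831/800000 − 3/80·(0.984500+0.948200+0.936100+0.910300+0.861400+0.836100+0.808400))/(1+3/80) = 7907/10000 ≈ 0.790700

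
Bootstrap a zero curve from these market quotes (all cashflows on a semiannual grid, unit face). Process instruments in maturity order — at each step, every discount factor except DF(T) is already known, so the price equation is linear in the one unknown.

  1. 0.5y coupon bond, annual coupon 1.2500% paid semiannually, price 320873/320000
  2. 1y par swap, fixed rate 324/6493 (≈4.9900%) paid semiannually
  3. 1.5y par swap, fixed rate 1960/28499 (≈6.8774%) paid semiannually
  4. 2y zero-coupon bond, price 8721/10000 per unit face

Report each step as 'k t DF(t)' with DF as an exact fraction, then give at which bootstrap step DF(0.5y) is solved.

step 1 [0.5y] bond c/2=1/160: DF=(320873/320000 − 1/160·(0))/(1+1/160) = 1993/2000 ≈ 0.996500
step 2 [1y] swap r/2=162/6493: DF=(1 − 162/6493·(0.996500))/(1+162/6493) = 4757/5000 ≈ 0.951400
step 3 [1.5y] swap r/2=980/28499: DF=(1 − 980/28499·(0.996500+0.951400))/(1+980/28499) = 451/500 ≈ 0.902000
step 4 [2y] zero: DF = P = 8721/10000 ≈ 0.872100

1 1/2 1993/2000
2 1 4757/5000
3 3/2 451/500
4 2 8721/10000
DF(0.5y) is solved at step 1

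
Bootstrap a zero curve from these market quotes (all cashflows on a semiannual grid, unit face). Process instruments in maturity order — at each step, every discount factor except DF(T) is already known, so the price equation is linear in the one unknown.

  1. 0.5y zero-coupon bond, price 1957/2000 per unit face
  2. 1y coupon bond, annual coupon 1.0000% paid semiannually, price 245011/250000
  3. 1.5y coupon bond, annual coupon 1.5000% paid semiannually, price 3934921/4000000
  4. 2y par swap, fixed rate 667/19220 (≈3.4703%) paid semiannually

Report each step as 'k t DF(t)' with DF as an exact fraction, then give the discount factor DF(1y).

step 1 [0.5y] zero: DF = P = 1957/2000 ≈ 0.978500
step 2 [1y] bond c/2=1/200: DF=(245011/250000 − 1/200·(0.978500))/(1+1/200) = 9703/10000 ≈ 0.970300
step 3 [1.5y] bond c/2=3/400: DF=(3934921/4000000 − 3/400·(0.978500+0.970300))/(1+3/400) = 9619/10000 ≈ 0.961900
step 4 [2y] swap r/2=667/38440: DF=(1 − 667/38440·(0.978500+0.970300+0.961900))/(1+667/38440) = 9333/10000 ≈ 0.933300

1 1/2 1957/2000
2 1 9703/10000
3 3/2 9619/10000
4 2 9333/10000
DF(1y) = 9703/10000 ≈ 0.970300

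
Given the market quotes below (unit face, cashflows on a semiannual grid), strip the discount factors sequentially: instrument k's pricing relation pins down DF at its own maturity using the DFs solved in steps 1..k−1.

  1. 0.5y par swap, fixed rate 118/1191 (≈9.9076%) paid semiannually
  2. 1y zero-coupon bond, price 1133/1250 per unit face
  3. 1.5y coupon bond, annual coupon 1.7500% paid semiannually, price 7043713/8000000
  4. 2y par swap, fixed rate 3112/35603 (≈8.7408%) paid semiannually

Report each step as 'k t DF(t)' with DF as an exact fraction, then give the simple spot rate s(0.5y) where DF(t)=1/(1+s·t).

step 1 [0.5y] swap r/2=59/1191: DF=(1 − 59/1191·(0))/(1+59/1191) = 1191/1250 ≈ 0.952800
step 2 [1y] zero: DF = P = 1133/1250 ≈ 0.906400
step 3 [1.5y] bond c/2=7/800: DF=(7043713/8000000 − 7/800·(0.952800+0.906400))/(1+7/800) = 8567/10000 ≈ 0.856700
step 4 [2y] swap r/2=1556/35603: DF=(1 − 1556/35603·(0.952800+0.906400+0.856700))/(1+1556/35603) = 2111/2500 ≈ 0.844400

1 1/2 1191/1250
2 1 1133/1250
3 3/2 8567/10000
4 2 2111/2500
s(0.5y) = (1/(1191/1250) − 1)/(1/2) = 118/1191 ≈ 9.9076%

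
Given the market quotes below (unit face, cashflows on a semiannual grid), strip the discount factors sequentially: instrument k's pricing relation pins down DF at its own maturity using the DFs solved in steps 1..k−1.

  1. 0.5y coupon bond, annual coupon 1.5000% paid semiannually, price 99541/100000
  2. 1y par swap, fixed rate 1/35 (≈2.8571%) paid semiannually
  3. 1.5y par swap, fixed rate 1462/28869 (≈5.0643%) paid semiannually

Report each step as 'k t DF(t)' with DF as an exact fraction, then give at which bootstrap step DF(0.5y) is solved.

1 1/2 247/250
2 1 243/250
3 3/2 9269/10000
DF(0.5y) is solved at step 1

step 1 [0.5y] bond c/2=3/400: DF=(99541/100000 − 3/400·(0))/(1+3/400) = 247/250 ≈ 0.988000
step 2 [1y] swap r/2=1/70: DF=(1 − 1/70·(0.988000))/(1+1/70) = 243/250 ≈ 0.972000
step 3 [1.5y] swap r/2=731/28869: DF=(1 − 731/28869·(0.988000+0.972000))/(1+731/28869) = 9269/10000 ≈ 0.926900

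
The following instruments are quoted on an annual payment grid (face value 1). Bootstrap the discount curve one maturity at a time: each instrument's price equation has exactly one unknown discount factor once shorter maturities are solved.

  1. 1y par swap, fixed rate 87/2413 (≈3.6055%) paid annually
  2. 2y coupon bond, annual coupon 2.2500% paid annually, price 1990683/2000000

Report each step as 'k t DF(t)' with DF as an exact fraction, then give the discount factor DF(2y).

step 1 [1y] swap r/1=87/2413: DF=(1 − 87/2413·(0))/(1+87/2413) = 2413/2500 ≈ 0.965200
step 2 [2y] bond c/1=9/400: DF=(1990683/2000000 − 9/400·(0.965200))/(1+9/400) = 4761/5000 ≈ 0.952200

1 1 2413/2500
2 2 4761/5000
DF(2y) = 4761/5000 ≈ 0.952200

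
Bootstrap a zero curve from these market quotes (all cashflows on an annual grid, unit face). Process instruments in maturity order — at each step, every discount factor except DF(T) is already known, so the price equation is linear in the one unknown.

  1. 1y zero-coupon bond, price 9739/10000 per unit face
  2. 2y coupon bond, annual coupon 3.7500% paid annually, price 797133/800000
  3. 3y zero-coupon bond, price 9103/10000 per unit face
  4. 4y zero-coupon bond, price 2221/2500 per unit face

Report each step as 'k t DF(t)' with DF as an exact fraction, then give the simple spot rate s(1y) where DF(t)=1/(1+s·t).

step 1 [1y] zero: DF = P = 9739/10000 ≈ 0.973900
step 2 [2y] bond c/1=3/80: DF=(797133/800000 − 3/80·(0.973900))/(1+3/80) = 2313/2500 ≈ 0.925200
step 3 [3y] zero: DF = P = 9103/10000 ≈ 0.910300
step 4 [4y] zero: DF = P = 2221/2500 ≈ 0.888400

1 1 9739/10000
2 2 2313/2500
3 3 9103/10000
4 4 2221/2500
s(1y) = (1/(9739/10000) − 1)/(1) = 261/9739 ≈ 2.6799%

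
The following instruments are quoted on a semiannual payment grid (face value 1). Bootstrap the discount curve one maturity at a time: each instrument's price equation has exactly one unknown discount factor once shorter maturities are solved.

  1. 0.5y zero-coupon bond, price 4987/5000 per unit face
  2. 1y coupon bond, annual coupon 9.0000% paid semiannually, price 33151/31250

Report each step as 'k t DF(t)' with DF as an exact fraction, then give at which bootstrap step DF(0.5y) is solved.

step 1 [0.5y] zero: DF = P = 4987/5000 ≈ 0.997400
step 2 [1y] bond c/2=9/200: DF=(33151/31250 − 9/200·(0.997400))/(1+9/200) = 4861/5000 ≈ 0.972200

1 1/2 4987/5000
2 1 4861/5000
DF(0.5y) is solved at step 1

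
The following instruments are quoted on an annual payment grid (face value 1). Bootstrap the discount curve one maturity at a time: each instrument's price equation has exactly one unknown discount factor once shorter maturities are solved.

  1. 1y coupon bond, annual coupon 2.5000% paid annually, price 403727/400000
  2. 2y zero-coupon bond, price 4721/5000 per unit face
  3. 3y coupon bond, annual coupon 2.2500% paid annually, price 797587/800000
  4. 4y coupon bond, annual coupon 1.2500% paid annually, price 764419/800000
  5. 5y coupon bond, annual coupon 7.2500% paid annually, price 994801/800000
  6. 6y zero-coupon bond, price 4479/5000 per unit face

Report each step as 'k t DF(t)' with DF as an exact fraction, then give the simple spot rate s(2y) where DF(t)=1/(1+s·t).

1 1 9847/10000
2 2 4721/5000
3 3 4663/5000
4 4 2271/2500
5 5 4523/5000
6 6 4479/5000
s(2y) = (1/(4721/5000) − 1)/(2) = 279/9442 ≈ 2.9549%

step 1 [1y] bond c/1=1/40: DF=(403727/400000 − 1/40·(0))/(1+1/40) = 9847/10000 ≈ 0.984700
step 2 [2y] zero: DF = P = 4721/5000 ≈ 0.944200
step 3 [3y] bond c/1=9/400: DF=(797587/800000 − 9/400·(0.984700+0.944200))/(1+9/400) = 4663/5000 ≈ 0.932600
step 4 [4y] bond c/1=1/80: DF=(764419/800000 − 1/80·(0.984700+0.944200+0.932600))/(1+1/80) = 2271/2500 ≈ 0.908400
step 5 [5y] bond c/1=29/400: DF=(994801/800000 − 29/400·(0.984700+0.944200+0.932600+0.908400))/(1+29/400) = 4523/5000 ≈ 0.904600
step 6 [6y] zero: DF = P = 4479/5000 ≈ 0.895800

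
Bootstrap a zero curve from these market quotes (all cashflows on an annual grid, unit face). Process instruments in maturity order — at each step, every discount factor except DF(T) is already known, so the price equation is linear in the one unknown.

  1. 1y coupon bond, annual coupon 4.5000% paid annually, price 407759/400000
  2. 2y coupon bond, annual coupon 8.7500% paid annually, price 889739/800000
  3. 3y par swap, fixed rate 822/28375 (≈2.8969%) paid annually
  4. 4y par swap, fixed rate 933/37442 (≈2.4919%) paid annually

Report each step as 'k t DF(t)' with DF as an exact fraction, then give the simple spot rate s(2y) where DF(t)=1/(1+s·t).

1 1 1951/2000
2 2 4721/5000
3 3 4589/5000
4 4 9067/10000
s(2y) = (1/(4721/5000) − 1)/(2) = 279/9442 ≈ 2.9549%

step 1 [1y] bond c/1=9/200: DF=(407759/400000 − 9/200·(0))/(1+9/200) = 1951/2000 ≈ 0.975500
step 2 [2y] bond c/1=7/80: DF=(889739/800000 − 7/80·(0.975500))/(1+7/80) = 4721/5000 ≈ 0.944200
step 3 [3y] swap r/1=822/28375: DF=(1 − 822/28375·(0.975500+0.944200))/(1+822/28375) = 4589/5000 ≈ 0.917800
step 4 [4y] swap r/1=933/37442: DF=(1 − 933/37442·(0.975500+0.944200+0.917800))/(1+933/37442) = 9067/10000 ≈ 0.906700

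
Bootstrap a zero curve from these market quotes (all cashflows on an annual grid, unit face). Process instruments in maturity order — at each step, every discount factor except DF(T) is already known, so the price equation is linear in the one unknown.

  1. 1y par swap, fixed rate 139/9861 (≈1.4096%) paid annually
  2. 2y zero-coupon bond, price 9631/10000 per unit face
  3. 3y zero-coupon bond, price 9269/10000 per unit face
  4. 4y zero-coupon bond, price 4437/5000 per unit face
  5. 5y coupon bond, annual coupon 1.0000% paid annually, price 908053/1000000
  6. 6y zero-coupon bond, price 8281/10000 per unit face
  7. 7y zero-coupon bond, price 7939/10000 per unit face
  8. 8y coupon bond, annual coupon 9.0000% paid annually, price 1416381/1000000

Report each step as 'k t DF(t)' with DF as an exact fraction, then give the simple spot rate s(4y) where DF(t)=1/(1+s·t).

1 1 9861/10000
2 2 9631/10000
3 3 9269/10000
4 4 4437/5000
5 5 4309/5000
6 6 8281/10000
7 7 7939/10000
8 8 1959/2500
s(4y) = (1/(4437/5000) − 1)/(4) = 563/17748 ≈ 3.1722%

step 1 [1y] swap r/1=139/9861: DF=(1 − 139/9861·(0))/(1+139/9861) = 9861/10000 ≈ 0.986100
step 2 [2y] zero: DF = P = 9631/10000 ≈ 0.963100
step 3 [3y] zero: DF = P = 9269/10000 ≈ 0.926900
step 4 [4y] zero: DF = P = 4437/5000 ≈ 0.887400
step 5 [5y] bond c/1=1/100: DF=(908053/1000000 − 1/100·(0.986100+0.963100+0.926900+0.887400))/(1+1/100) = 4309/5000 ≈ 0.861800
step 6 [6y] zero: DF = P = 8281/10000 ≈ 0.828100
step 7 [7y] zero: DF = P = 7939/10000 ≈ 0.793900
step 8 [8y] bond c/1=9/100: DF=(1416381/1000000 − 9/100·(0.986100+0.963100+0.926900+0.887400+0.861800+0.828100+0.793900))/(1+9/100) = 1959/2500 ≈ 0.783600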